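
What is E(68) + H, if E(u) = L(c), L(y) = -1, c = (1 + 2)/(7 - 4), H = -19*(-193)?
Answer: 3666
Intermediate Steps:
H = 3667
c = 1 (c = 3/3 = 3*(1/3) = 1)
E(u) = -1
E(68) + H = -1 + 3667 = 3666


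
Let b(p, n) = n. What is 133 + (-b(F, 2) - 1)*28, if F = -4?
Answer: 49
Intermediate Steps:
133 + (-b(F, 2) - 1)*28 = 133 + (-1*2 - 1)*28 = 133 + (-2 - 1)*28 = 133 - 3*28 = 133 - 84 = 49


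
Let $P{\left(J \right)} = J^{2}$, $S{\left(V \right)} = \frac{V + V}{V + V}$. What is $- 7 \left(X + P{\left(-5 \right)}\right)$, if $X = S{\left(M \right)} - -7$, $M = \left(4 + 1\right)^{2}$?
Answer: $-231$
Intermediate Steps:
$M = 25$ ($M = 5^{2} = 25$)
$S{\left(V \right)} = 1$ ($S{\left(V \right)} = \frac{2 V}{2 V} = 2 V \frac{1}{2 V} = 1$)
$X = 8$ ($X = 1 - -7 = 1 + 7 = 8$)
$- 7 \left(X + P{\left(-5 \right)}\right) = - 7 \left(8 + \left(-5\right)^{2}\right) = - 7 \left(8 + 25\right) = \left(-7\right) 33 = -231$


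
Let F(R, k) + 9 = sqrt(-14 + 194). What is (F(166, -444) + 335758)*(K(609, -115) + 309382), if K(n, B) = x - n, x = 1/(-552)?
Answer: 57225964403555/552 + 170442695*sqrt(5)/92 ≈ 1.0367e+11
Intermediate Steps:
x = -1/552 ≈ -0.0018116
F(R, k) = -9 + 6*sqrt(5) (F(R, k) = -9 + sqrt(-14 + 194) = -9 + sqrt(180) = -9 + 6*sqrt(5))
K(n, B) = -1/552 - n
(F(166, -444) + 335758)*(K(609, -115) + 309382) = ((-9 + 6*sqrt(5)) + 335758)*((-1/552 - 1*609) + 309382) = (335749 + 6*sqrt(5))*((-1/552 - 609) + 309382) = (335749 + 6*sqrt(5))*(-336169/552 + 309382) = (335749 + 6*sqrt(5))*(170442695/552) = 57225964403555/552 + 170442695*sqrt(5)/92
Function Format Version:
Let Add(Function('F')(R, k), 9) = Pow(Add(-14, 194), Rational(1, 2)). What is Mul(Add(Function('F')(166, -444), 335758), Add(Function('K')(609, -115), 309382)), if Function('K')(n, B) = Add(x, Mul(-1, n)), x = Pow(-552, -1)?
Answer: Add(Rational(57225964403555, 552), Mul(Rational(170442695, 92), Pow(5, Rational(1, 2)))) ≈ 1.0367e+11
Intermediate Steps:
x = Rational(-1, 552) ≈ -0.0018116
Function('F')(R, k) = Add(-9, Mul(6, Pow(5, Rational(1, 2)))) (Function('F')(R, k) = Add(-9, Pow(Add(-14, 194), Rational(1, 2))) = Add(-9, Pow(180, Rational(1, 2))) = Add(-9, Mul(6, Pow(5, Rational(1, 2)))))
Function('K')(n, B) = Add(Rational(-1, 552), Mul(-1, n))
Mul(Add(Function('F')(166, -444), 335758), Add(Function('K')(609, -115), 309382)) = Mul(Add(Add(-9, Mul(6, Pow(5, Rational(1, 2)))), 335758), Add(Add(Rational(-1, 552), Mul(-1, 609)), 309382)) = Mul(Add(335749, Mul(6, Pow(5, Rational(1, 2)))), Add(Add(Rational(-1, 552), -609), 309382)) = Mul(Add(335749, Mul(6, Pow(5, Rational(1, 2)))), Add(Rational(-336169, 552), 309382)) = Mul(Add(335749, Mul(6, Pow(5, Rational(1, 2)))), Rational(170442695, 552)) = Add(Rational(57225964403555, 552), Mul(Rational(170442695, 92), Pow(5, Rational(1, 2))))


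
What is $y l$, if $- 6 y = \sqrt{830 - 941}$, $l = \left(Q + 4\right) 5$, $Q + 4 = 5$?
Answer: $- \frac{25 i \sqrt{111}}{6} \approx - 43.899 i$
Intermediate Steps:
$Q = 1$ ($Q = -4 + 5 = 1$)
$l = 25$ ($l = \left(1 + 4\right) 5 = 5 \cdot 5 = 25$)
$y = - \frac{i \sqrt{111}}{6}$ ($y = - \frac{\sqrt{830 - 941}}{6} = - \frac{\sqrt{-111}}{6} = - \frac{i \sqrt{111}}{6} \approx - 1.7559 i$)
$y l = - \frac{i \sqrt{111}}{6} \cdot 25 = - \frac{25 i \sqrt{111}}{6}$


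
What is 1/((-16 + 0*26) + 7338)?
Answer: 1/7322 ≈ 0.00013657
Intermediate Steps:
1/((-16 + 0*26) + 7338) = 1/((-16 + 0) + 7338) = 1/(-16 + 7338) = 1/7322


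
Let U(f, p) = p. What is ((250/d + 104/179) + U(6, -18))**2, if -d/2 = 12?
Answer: 3574963681/4613904 ≈ 774.82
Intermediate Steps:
d = -24 (d = -2*12 = -24)
((250/d + 104/179) + U(6, -18))**2 = ((250/(-24) + 104/179) - 18)**2 = ((250*(-1/24) + 104*(1/179)) - 18)**2 = ((-125/12 + 104/179) - 18)**2 = (-21127/2148 - 18)**2 = (-59791/2148)**2 = 3574963681/4613904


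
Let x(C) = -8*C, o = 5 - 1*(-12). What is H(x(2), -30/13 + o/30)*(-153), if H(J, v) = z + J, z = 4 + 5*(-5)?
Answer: 5661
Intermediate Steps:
z = -21 (z = 4 - 25 = -21)
o = 17 (o = 5 + 12 = 17)
H(J, v) = -21 + J
H(x(2), -30/13 + o/30)*(-153) = (-21 - 8*2)*(-153) = (-21 - 16)*(-153) = -37*(-153) = 5661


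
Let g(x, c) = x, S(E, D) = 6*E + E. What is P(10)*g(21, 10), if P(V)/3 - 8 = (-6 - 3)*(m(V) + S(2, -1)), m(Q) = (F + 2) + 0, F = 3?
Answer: -10269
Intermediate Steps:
S(E, D) = 7*E
m(Q) = 5 (m(Q) = (3 + 2) + 0 = 5 + 0 = 5)
P(V) = -489 (P(V) = 24 + 3*((-6 - 3)*(5 + 7*2)) = 24 + 3*(-9*(5 + 14)) = 24 + 3*(-9*19) = 24 + 3*(-171) = 24 - 513 = -489)
P(10)*g(21, 10) = -489*21 = -10269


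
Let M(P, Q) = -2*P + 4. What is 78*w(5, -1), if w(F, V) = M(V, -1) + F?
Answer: 858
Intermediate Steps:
M(P, Q) = 4 - 2*P
w(F, V) = 4 + F - 2*V (w(F, V) = (4 - 2*V) + F = 4 + F - 2*V)
78*w(5, -1) = 78*(4 + 5 - 2*(-1)) = 78*(4 + 5 + 2) = 78*11 = 858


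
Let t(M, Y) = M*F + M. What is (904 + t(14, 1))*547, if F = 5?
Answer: 540436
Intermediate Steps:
t(M, Y) = 6*M (t(M, Y) = M*5 + M = 5*M + M = 6*M)
(904 + t(14, 1))*547 = (904 + 6*14)*547 = (904 + 84)*547 = 988*547 = 540436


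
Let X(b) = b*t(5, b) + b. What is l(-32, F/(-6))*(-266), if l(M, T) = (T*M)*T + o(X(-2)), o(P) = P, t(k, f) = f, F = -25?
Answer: 1325212/9 ≈ 1.4725e+5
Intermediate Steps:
X(b) = b + b² (X(b) = b*b + b = b² + b = b + b²)
l(M, T) = 2 + M*T² (l(M, T) = (T*M)*T - 2*(1 - 2) = (M*T)*T - 2*(-1) = M*T² + 2 = 2 + M*T²)
l(-32, F/(-6))*(-266) = (2 - 32*(-25/(-6))²)*(-266) = (2 - 32*(-25*(-⅙))²)*(-266) = (2 - 32*(25/6)²)*(-266) = (2 - 32*625/36)*(-266) = (2 - 5000/9)*(-266) = -4982/9*(-266) = 1325212/9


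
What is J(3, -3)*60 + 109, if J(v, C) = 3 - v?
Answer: 109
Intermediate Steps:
J(3, -3)*60 + 109 = (3 - 1*3)*60 + 109 = (3 - 3)*60 + 109 = 0*60 + 109 = 0 + 109 = 109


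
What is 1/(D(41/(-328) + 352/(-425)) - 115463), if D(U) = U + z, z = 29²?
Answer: -3400/389718041 ≈ -8.7243e-6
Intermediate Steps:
z = 841
D(U) = 841 + U (D(U) = U + 841 = 841 + U)
1/(D(41/(-328) + 352/(-425)) - 115463) = 1/((841 + (41/(-328) + 352/(-425))) - 115463) = 1/((841 + (41*(-1/328) + 352*(-1/425))) - 115463) = 1/((841 + (-⅛ - 352/425)) - 115463) = 1/((841 - 3241/3400) - 115463) = 1/(2856159/3400 - 115463) = 1/(-389718041/3400) = -3400/389718041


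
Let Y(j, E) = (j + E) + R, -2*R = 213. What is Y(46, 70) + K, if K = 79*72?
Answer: 11395/2 ≈ 5697.5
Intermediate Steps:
R = -213/2 (R = -1/2*213 = -213/2 ≈ -106.50)
Y(j, E) = -213/2 + E + j (Y(j, E) = (j + E) - 213/2 = (E + j) - 213/2 = -213/2 + E + j)
K = 5688
Y(46, 70) + K = (-213/2 + 70 + 46) + 5688 = 19/2 + 5688 = 11395/2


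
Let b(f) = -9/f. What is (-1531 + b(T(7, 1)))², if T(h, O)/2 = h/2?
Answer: 115047076/49 ≈ 2.3479e+6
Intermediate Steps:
T(h, O) = h (T(h, O) = 2*(h/2) = h)
(-1531 + b(T(7, 1)))² = (-1531 - 9/7)² = (-10726/7)² = 115047076/49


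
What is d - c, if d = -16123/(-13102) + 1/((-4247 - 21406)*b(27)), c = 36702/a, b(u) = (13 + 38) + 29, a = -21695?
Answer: 170470947232147/58334488977360 ≈ 2.9223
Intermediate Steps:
b(u) = 80 (b(u) = 51 + 29 = 80)
c = -36702/21695 (c = 36702/(-21695) = 36702*(-1/21695) = -36702/21695 ≈ -1.6917)
d = 16544126209/13444224240 (d = -16123/(-13102) + 1/(-4247 - 21406*80) = -16123*(-1/13102) + (1/80)/(-25653) = 16123/13102 - 1/25653*1/80 = 16123/13102 - 1/2052240 = 16544126209/13444224240 ≈ 1.2306)
d - c = 16544126209/13444224240 - 1*(-36702/21695) = 16544126209/13444224240 + 36702/21695 = 170470947232147/58334488977360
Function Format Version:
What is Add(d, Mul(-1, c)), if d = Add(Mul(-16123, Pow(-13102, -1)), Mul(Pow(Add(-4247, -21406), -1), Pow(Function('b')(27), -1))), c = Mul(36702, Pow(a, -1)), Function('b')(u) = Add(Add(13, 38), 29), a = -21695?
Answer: Rational(170470947232147, 58334488977360) ≈ 2.9223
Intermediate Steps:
Function('b')(u) = 80 (Function('b')(u) = Add(51, 29) = 80)
c = Rational(-36702, 21695) (c = Mul(36702, Pow(-21695, -1)) = Mul(36702, Rational(-1, 21695)) = Rational(-36702, 21695) ≈ -1.6917)
d = Rational(16544126209, 13444224240) (d = Add(Mul(-16123, Pow(-13102, -1)), Mul(Pow(Add(-4247, -21406), -1), Pow(80, -1))) = Add(Mul(-16123, Rational(-1, 13102)), Mul(Pow(-25653, -1), Rational(1, 80))) = Add(Rational(16123, 13102), Mul(Rational(-1, 25653), Rational(1, 80))) = Add(Rational(16123, 13102), Rational(-1, 2052240)) = Rational(16544126209, 13444224240) ≈ 1.2306)
Add(d, Mul(-1, c)) = Add(Rational(16544126209, 13444224240), Mul(-1, Rational(-36702, 21695))) = Add(Rational(16544126209, 13444224240), Rational(36702, 21695)) = Rational(170470947232147, 58334488977360)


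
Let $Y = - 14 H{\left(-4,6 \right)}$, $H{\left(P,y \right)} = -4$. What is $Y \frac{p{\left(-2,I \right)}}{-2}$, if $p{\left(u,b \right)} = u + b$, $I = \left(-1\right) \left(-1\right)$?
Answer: $28$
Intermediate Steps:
$I = 1$
$Y = 56$ ($Y = \left(-14\right) \left(-4\right) = 56$)
$p{\left(u,b \right)} = b + u$
$Y \frac{p{\left(-2,I \right)}}{-2} = 56 \frac{1 - 2}{-2} = 56 \left(\left(-1\right) \left(- \frac{1}{2}\right)\right) = 56 \cdot \frac{1}{2} = 28$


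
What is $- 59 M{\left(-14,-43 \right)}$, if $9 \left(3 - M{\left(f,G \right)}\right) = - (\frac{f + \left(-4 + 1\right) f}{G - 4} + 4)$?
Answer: $- \frac{84311}{423} \approx -199.32$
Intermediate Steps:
$M{\left(f,G \right)} = \frac{31}{9} - \frac{2 f}{9 \left(-4 + G\right)}$ ($M{\left(f,G \right)} = 3 - \frac{\left(-1\right) \left(\frac{f + \left(-4 + 1\right) f}{G - 4} + 4\right)}{9} = 3 - \frac{\left(-1\right) \left(\frac{f - 3 f}{-4 + G} + 4\right)}{9} = 3 - \frac{\left(-1\right) \left(\frac{\left(-2\right) f}{-4 + G} + 4\right)}{9} = 3 - \frac{\left(-1\right) \left(- \frac{2 f}{-4 + G} + 4\right)}{9} = 3 - \frac{\left(-1\right) \left(4 - \frac{2 f}{-4 + G}\right)}{9} = 3 - \frac{-4 + \frac{2 f}{-4 + G}}{9} = 3 - \left(- \frac{4}{9} + \frac{2 f}{9 \left(-4 + G\right)}\right) = \frac{31}{9} - \frac{2 f}{9 \left(-4 + G\right)}$)
$- 59 M{\left(-14,-43 \right)} = - 59 \frac{-124 - -28 + 31 \left(-43\right)}{9 \left(-4 - 43\right)} = - 59 \frac{-124 + 28 - 1333}{9 \left(-47\right)} = - 59 \cdot \frac{1}{9} \left(- \frac{1}{47}\right) \left(-1429\right) = \left(-59\right) \frac{1429}{423} = - \frac{84311}{423}$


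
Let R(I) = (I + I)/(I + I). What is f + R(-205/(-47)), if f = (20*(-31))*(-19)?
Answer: 11781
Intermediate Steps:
f = 11780 (f = -620*(-19) = 11780)
R(I) = 1 (R(I) = (2*I)/((2*I)) = (2*I)*(1/(2*I)) = 1)
f + R(-205/(-47)) = 11780 + 1 = 11781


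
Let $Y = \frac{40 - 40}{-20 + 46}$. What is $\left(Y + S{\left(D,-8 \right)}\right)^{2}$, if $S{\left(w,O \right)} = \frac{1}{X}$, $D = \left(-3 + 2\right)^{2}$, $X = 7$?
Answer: $\frac{1}{49} \approx 0.020408$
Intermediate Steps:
$D = 1$ ($D = \left(-1\right)^{2} = 1$)
$S{\left(w,O \right)} = \frac{1}{7}$
$Y = 0$ ($Y = \frac{0}{26} = 0 \cdot \frac{1}{26} = 0$)
$\left(Y + S{\left(D,-8 \right)}\right)^{2} = \left(0 + \frac{1}{7}\right)^{2} = \left(\frac{1}{7}\right)^{2} = \frac{1}{49}$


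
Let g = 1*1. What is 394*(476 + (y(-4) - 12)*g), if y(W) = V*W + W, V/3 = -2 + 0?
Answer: 190696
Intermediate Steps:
V = -6 (V = 3*(-2 + 0) = 3*(-2) = -6)
g = 1
y(W) = -5*W (y(W) = -6*W + W = -5*W)
394*(476 + (y(-4) - 12)*g) = 394*(476 + (-5*(-4) - 12)*1) = 394*(476 + (20 - 12)*1) = 394*(476 + 8*1) = 394*(476 + 8) = 394*484 = 190696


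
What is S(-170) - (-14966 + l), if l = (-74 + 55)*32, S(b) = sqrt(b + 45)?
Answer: 15574 + 5*I*sqrt(5) ≈ 15574.0 + 11.18*I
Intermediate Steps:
S(b) = sqrt(45 + b)
l = -608 (l = -19*32 = -608)
S(-170) - (-14966 + l) = sqrt(45 - 170) - (-14966 - 608) = sqrt(-125) - 1*(-15574) = 5*I*sqrt(5) + 15574 = 15574 + 5*I*sqrt(5)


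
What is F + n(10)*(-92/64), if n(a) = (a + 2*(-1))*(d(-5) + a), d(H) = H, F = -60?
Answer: -235/2 ≈ -117.50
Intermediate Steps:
n(a) = (-5 + a)*(-2 + a) (n(a) = (a + 2*(-1))*(-5 + a) = (a - 2)*(-5 + a) = (-2 + a)*(-5 + a) = (-5 + a)*(-2 + a))
F + n(10)*(-92/64) = -60 + (10 + 10² - 7*10)*(-92/64) = -60 + (10 + 100 - 70)*(-92*1/64) = -60 + 40*(-23/16) = -60 - 115/2 = -235/2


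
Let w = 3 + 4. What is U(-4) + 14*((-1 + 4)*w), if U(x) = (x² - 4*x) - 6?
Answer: 320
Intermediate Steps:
w = 7
U(x) = -6 + x² - 4*x
U(-4) + 14*((-1 + 4)*w) = (-6 + (-4)² - 4*(-4)) + 14*((-1 + 4)*7) = (-6 + 16 + 16) + 14*(3*7) = 26 + 14*21 = 26 + 294 = 320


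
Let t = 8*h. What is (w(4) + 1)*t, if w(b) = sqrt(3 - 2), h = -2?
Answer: -32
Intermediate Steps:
w(b) = 1 (w(b) = sqrt(1) = 1)
t = -16 (t = 8*(-2) = -16)
(w(4) + 1)*t = (1 + 1)*(-16) = 2*(-16) = -32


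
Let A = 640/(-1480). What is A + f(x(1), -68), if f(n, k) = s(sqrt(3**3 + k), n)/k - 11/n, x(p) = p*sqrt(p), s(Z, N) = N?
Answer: -28801/2516 ≈ -11.447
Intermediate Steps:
x(p) = p**(3/2)
f(n, k) = -11/n + n/k (f(n, k) = n/k - 11/n = -11/n + n/k)
A = -16/37 (A = 640*(-1/1480) = -16/37 ≈ -0.43243)
A + f(x(1), -68) = -16/37 + (-11/(1**(3/2)) + 1**(3/2)/(-68)) = -16/37 + (-11/1 + 1*(-1/68)) = -16/37 + (-11*1 - 1/68) = -16/37 + (-11 - 1/68) = -16/37 - 749/68 = -28801/2516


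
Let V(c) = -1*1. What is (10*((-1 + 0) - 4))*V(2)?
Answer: 50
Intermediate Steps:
V(c) = -1
(10*((-1 + 0) - 4))*V(2) = (10*((-1 + 0) - 4))*(-1) = (10*(-1 - 4))*(-1) = (10*(-5))*(-1) = -50*(-1) = 50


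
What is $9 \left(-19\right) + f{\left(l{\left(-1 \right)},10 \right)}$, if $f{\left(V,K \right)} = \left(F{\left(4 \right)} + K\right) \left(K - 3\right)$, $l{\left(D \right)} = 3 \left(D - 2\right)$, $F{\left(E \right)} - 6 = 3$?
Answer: $-38$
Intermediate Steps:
$F{\left(E \right)} = 9$ ($F{\left(E \right)} = 6 + 3 = 9$)
$l{\left(D \right)} = -6 + 3 D$ ($l{\left(D \right)} = 3 \left(-2 + D\right) = -6 + 3 D$)
$f{\left(V,K \right)} = \left(-3 + K\right) \left(9 + K\right)$ ($f{\left(V,K \right)} = \left(9 + K\right) \left(K - 3\right) = \left(9 + K\right) \left(-3 + K\right) = \left(-3 + K\right) \left(9 + K\right)$)
$9 \left(-19\right) + f{\left(l{\left(-1 \right)},10 \right)} = 9 \left(-19\right) + \left(-27 + 10^{2} + 6 \cdot 10\right) = -171 + \left(-27 + 100 + 60\right) = -171 + 133 = -38$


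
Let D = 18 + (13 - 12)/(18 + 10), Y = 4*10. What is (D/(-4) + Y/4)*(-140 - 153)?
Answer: -180195/112 ≈ -1608.9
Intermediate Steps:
Y = 40
D = 505/28 (D = 18 + 1/28 = 505/28 ≈ 18.036)
(D/(-4) + Y/4)*(-140 - 153) = ((505/28)/(-4) + 40/4)*(-140 - 153) = ((505/28)*(-¼) + 40*(¼))*(-293) = (-505/112 + 10)*(-293) = (615/112)*(-293) = -180195/112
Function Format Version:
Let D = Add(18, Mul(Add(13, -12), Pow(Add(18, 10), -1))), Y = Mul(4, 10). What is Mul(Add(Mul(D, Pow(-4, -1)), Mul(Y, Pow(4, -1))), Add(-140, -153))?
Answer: Rational(-180195, 112) ≈ -1608.9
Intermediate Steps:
Y = 40
D = Rational(505, 28) (D = Add(18, Mul(1, Pow(28, -1))) = Add(18, Mul(1, Rational(1, 28))) = Add(18, Rational(1, 28)) = Rational(505, 28) ≈ 18.036)
Mul(Add(Mul(D, Pow(-4, -1)), Mul(Y, Pow(4, -1))), Add(-140, -153)) = Mul(Add(Mul(Rational(505, 28), Pow(-4, -1)), Mul(40, Pow(4, -1))), Add(-140, -153)) = Mul(Add(Mul(Rational(505, 28), Rational(-1, 4)), Mul(40, Rational(1, 4))), -293) = Mul(Add(Rational(-505, 112), 10), -293) = Mul(Rational(615, 112), -293) = Rational(-180195, 112)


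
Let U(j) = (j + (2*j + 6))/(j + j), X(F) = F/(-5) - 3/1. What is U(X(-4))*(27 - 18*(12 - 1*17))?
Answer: 351/22 ≈ 15.955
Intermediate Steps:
X(F) = -3 - F/5 (X(F) = F*(-⅕) - 3*1 = -F/5 - 3 = -3 - F/5)
U(j) = (6 + 3*j)/(2*j) (U(j) = (j + (6 + 2*j))/((2*j)) = (6 + 3*j)*(1/(2*j)) = (6 + 3*j)/(2*j))
U(X(-4))*(27 - 18*(12 - 1*17)) = (3/2 + 3/(-3 - ⅕*(-4)))*(27 - 18*(12 - 1*17)) = (3/2 + 3/(-3 + ⅘))*(27 - 18*(12 - 17)) = (3/2 + 3/(-11/5))*(27 - 18*(-5)) = (3/2 + 3*(-5/11))*(27 + 90) = (3/2 - 15/11)*117 = (3/22)*117 = 351/22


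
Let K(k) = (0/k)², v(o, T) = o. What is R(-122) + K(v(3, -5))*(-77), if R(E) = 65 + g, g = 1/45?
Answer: 2926/45 ≈ 65.022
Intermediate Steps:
g = 1/45 ≈ 0.022222
K(k) = 0 (K(k) = 0² = 0)
R(E) = 2926/45 (R(E) = 65 + 1/45 = 2926/45)
R(-122) + K(v(3, -5))*(-77) = 2926/45 + 0*(-77) = 2926/45 + 0 = 2926/45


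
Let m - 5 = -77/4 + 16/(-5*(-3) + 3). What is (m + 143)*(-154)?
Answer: -359359/18 ≈ -19964.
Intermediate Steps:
m = -481/36 (m = 5 + (-77/4 + 16/(-5*(-3) + 3)) = 5 + (-77*¼ + 16/(15 + 3)) = 5 + (-77/4 + 16/18) = 5 + (-77/4 + 16*(1/18)) = 5 + (-77/4 + 8/9) = 5 - 661/36 = -481/36 ≈ -13.361)
(m + 143)*(-154) = (-481/36 + 143)*(-154) = (4667/36)*(-154) = -359359/18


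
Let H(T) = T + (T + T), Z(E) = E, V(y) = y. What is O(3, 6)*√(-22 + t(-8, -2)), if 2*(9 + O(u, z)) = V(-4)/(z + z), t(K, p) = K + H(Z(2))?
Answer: -55*I*√6/3 ≈ -44.907*I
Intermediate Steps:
H(T) = 3*T (H(T) = T + 2*T = 3*T)
t(K, p) = 6 + K (t(K, p) = K + 3*2 = K + 6 = 6 + K)
O(u, z) = -9 - 1/z (O(u, z) = -9 + (-4/(z + z))/2 = -9 + (-4*1/(2*z))/2 = -9 + (-2/z)/2 = -9 - 1/z)
O(3, 6)*√(-22 + t(-8, -2)) = (-9 - 1/6)*√(-22 + (6 - 8)) = (-9 - 1*⅙)*√(-22 - 2) = (-9 - ⅙)*√(-24) = -55*I*√6/3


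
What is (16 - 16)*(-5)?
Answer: 0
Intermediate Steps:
(16 - 16)*(-5) = 0*(-5) = 0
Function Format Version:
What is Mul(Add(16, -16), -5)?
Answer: 0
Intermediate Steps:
Mul(Add(16, -16), -5) = Mul(0, -5) = 0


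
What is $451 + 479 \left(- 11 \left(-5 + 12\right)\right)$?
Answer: $-36432$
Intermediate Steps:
$451 + 479 \left(- 11 \left(-5 + 12\right)\right) = 451 + 479 \left(\left(-11\right) 7\right) = 451 + 479 \left(-77\right) = 451 - 36883 = -36432$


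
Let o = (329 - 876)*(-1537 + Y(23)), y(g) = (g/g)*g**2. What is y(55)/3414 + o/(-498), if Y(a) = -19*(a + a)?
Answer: -375077899/141681 ≈ -2647.3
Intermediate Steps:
Y(a) = -38*a
y(g) = g**2 (y(g) = 1*g**2 = g**2)
o = 1318817 (o = (329 - 876)*(-1537 - 38*23) = -547*(-1537 - 874) = -547*(-2411) = 1318817)
y(55)/3414 + o/(-498) = 55**2/3414 + 1318817/(-498) = 3025*(1/3414) + 1318817*(-1/498) = 3025/3414 - 1318817/498 = -375077899/141681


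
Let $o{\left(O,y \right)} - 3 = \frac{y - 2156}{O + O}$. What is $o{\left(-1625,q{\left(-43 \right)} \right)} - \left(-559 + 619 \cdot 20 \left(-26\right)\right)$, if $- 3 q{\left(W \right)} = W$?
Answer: $\frac{125752637}{390} \approx 3.2244 \cdot 10^{5}$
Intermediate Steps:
$q{\left(W \right)} = - \frac{W}{3}$
$o{\left(O,y \right)} = 3 + \frac{-2156 + y}{2 O}$ ($o{\left(O,y \right)} = 3 + \frac{y - 2156}{O + O} = 3 + \frac{-2156 + y}{2 O}$)
$o{\left(-1625,q{\left(-43 \right)} \right)} - \left(-559 + 619 \cdot 20 \left(-26\right)\right) = \frac{-2156 - - \frac{43}{3} + 6 \left(-1625\right)}{2 \left(-1625\right)} - \left(-559 + 619 \cdot 20 \left(-26\right)\right) = \frac{1}{2} \left(- \frac{1}{1625}\right) \left(-2156 + \frac{43}{3} - 9750\right) + \left(\left(-619\right) \left(-520\right) + 559\right) = \frac{1}{2} \left(- \frac{1}{1625}\right) \left(- \frac{35675}{3}\right) + \left(321880 + 559\right) = \frac{1427}{390} + 322439 = \frac{125752637}{390}$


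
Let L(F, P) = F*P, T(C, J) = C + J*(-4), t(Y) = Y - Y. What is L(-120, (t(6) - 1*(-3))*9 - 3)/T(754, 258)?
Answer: 1440/139 ≈ 10.360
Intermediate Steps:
t(Y) = 0
T(C, J) = C - 4*J
L(-120, (t(6) - 1*(-3))*9 - 3)/T(754, 258) = (-120*((0 - 1*(-3))*9 - 3))/(754 - 4*258) = (-120*((0 + 3)*9 - 3))/(754 - 1032) = -120*(3*9 - 3)/(-278) = -120*(27 - 3)*(-1/278) = -120*24*(-1/278) = -2880*(-1/278) = 1440/139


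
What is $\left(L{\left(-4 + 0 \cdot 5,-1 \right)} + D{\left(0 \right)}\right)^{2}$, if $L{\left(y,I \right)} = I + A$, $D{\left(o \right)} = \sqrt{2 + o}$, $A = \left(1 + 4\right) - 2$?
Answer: $\left(2 + \sqrt{2}\right)^{2} \approx 11.657$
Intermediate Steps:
$A = 3$ ($A = 5 - 2 = 3$)
$L{\left(y,I \right)} = 3 + I$ ($L{\left(y,I \right)} = I + 3 = 3 + I$)
$\left(L{\left(-4 + 0 \cdot 5,-1 \right)} + D{\left(0 \right)}\right)^{2} = \left(\left(3 - 1\right) + \sqrt{2 + 0}\right)^{2} = \left(2 + \sqrt{2}\right)^{2}$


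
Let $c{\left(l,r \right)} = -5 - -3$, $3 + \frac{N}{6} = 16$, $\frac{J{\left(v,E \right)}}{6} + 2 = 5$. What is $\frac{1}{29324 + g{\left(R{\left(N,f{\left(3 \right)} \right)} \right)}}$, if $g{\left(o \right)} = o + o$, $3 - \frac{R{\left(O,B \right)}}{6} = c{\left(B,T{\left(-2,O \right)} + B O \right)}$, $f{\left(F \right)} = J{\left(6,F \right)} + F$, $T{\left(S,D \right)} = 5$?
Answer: $\frac{1}{29384} \approx 3.4032 \cdot 10^{-5}$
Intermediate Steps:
$J{\left(v,E \right)} = 18$ ($J{\left(v,E \right)} = -12 + 6 \cdot 5 = -12 + 30 = 18$)
$N = 78$ ($N = -18 + 6 \cdot 16 = -18 + 96 = 78$)
$f{\left(F \right)} = 18 + F$
$c{\left(l,r \right)} = -2$ ($c{\left(l,r \right)} = -5 + 3 = -2$)
$R{\left(O,B \right)} = 30$ ($R{\left(O,B \right)} = 18 - -12 = 18 + 12 = 30$)
$g{\left(o \right)} = 2 o$
$\frac{1}{29324 + g{\left(R{\left(N,f{\left(3 \right)} \right)} \right)}} = \frac{1}{29324 + 2 \cdot 30} = \frac{1}{29324 + 60} = \frac{1}{29384}$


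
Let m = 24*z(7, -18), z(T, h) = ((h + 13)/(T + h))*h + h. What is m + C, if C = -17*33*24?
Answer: -155016/11 ≈ -14092.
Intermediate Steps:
z(T, h) = h + h*(13 + h)/(T + h) (z(T, h) = ((13 + h)/(T + h))*h + h = h*(13 + h)/(T + h) + h = h + h*(13 + h)/(T + h))
C = -13464 (C = -561*24 = -13464)
m = -6912/11 (m = 24*(-18*(13 + 7 + 2*(-18))/(7 - 18)) = 24*(-18*(13 + 7 - 36)/(-11)) = 24*(-18*(-1/11)*(-16)) = 24*(-288/11) = -6912/11 ≈ -628.36)
m + C = -6912/11 - 13464 = -155016/11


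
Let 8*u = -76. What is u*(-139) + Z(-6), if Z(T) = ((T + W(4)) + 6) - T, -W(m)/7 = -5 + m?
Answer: 2667/2 ≈ 1333.5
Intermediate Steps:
W(m) = 35 - 7*m (W(m) = -7*(-5 + m) = 35 - 7*m)
u = -19/2 (u = (1/8)*(-76) = -19/2 ≈ -9.5000)
Z(T) = 13 (Z(T) = ((T + (35 - 7*4)) + 6) - T = ((T + (35 - 28)) + 6) - T = ((T + 7) + 6) - T = ((7 + T) + 6) - T = (13 + T) - T = 13)
u*(-139) + Z(-6) = -19/2*(-139) + 13 = 2641/2 + 13 = 2667/2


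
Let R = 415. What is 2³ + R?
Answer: 423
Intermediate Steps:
2³ + R = 2³ + 415 = 8 + 415 = 423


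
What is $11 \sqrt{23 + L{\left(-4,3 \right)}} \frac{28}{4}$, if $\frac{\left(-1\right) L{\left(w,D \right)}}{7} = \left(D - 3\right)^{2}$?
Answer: $77 \sqrt{23} \approx 369.28$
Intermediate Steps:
$L{\left(w,D \right)} = - 7 \left(-3 + D\right)^{2}$ ($L{\left(w,D \right)} = - 7 \left(D - 3\right)^{2} = - 7 \left(-3 + D\right)^{2}$)
$11 \sqrt{23 + L{\left(-4,3 \right)}} \frac{28}{4} = 11 \sqrt{23 - 7 \left(-3 + 3\right)^{2}} \cdot \frac{28}{4} = 11 \sqrt{23 - 7 \cdot 0^{2}} \cdot 28 \cdot \frac{1}{4} = 11 \sqrt{23 - 0} \cdot 7 = 11 \sqrt{23 + 0} \cdot 7 = 11 \sqrt{23} \cdot 7 = 77 \sqrt{23}$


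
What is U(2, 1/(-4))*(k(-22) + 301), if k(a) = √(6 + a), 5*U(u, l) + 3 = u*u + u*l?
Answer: 301/10 + 2*I/5 ≈ 30.1 + 0.4*I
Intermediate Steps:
U(u, l) = -⅗ + u²/5 + l*u/5 (U(u, l) = -⅗ + (u*u + u*l)/5 = -⅗ + (u² + l*u)/5 = -⅗ + (u²/5 + l*u/5) = -⅗ + u²/5 + l*u/5)
U(2, 1/(-4))*(k(-22) + 301) = (-⅗ + (⅕)*2² + (⅕)*2/(-4))*(√(6 - 22) + 301) = (-⅗ + (⅕)*4 + (⅕)*(-¼)*2)*(√(-16) + 301) = (-⅗ + ⅘ - ⅒)*(4*I + 301) = (301 + 4*I)/10 = 301/10 + 2*I/5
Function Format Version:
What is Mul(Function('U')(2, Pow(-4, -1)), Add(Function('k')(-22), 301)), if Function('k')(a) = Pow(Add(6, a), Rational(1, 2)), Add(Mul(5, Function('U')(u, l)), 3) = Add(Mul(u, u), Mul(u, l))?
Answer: Add(Rational(301, 10), Mul(Rational(2, 5), I)) ≈ Add(30.100, Mul(0.40000, I))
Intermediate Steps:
Function('U')(u, l) = Add(Rational(-3, 5), Mul(Rational(1, 5), Pow(u, 2)), Mul(Rational(1, 5), l, u)) (Function('U')(u, l) = Add(Rational(-3, 5), Mul(Rational(1, 5), Add(Mul(u, u), Mul(u, l)))) = Add(Rational(-3, 5), Mul(Rational(1, 5), Add(Pow(u, 2), Mul(l, u)))) = Add(Rational(-3, 5), Add(Mul(Rational(1, 5), Pow(u, 2)), Mul(Rational(1, 5), l, u))) = Add(Rational(-3, 5), Mul(Rational(1, 5), Pow(u, 2)), Mul(Rational(1, 5), l, u)))
Mul(Function('U')(2, Pow(-4, -1)), Add(Function('k')(-22), 301)) = Mul(Add(Rational(-3, 5), Mul(Rational(1, 5), Pow(2, 2)), Mul(Rational(1, 5), Pow(-4, -1), 2)), Add(Pow(Add(6, -22), Rational(1, 2)), 301)) = Mul(Add(Rational(-3, 5), Mul(Rational(1, 5), 4), Mul(Rational(1, 5), Rational(-1, 4), 2)), Add(Pow(-16, Rational(1, 2)), 301)) = Mul(Add(Rational(-3, 5), Rational(4, 5), Rational(-1, 10)), Add(Mul(4, I), 301)) = Mul(Rational(1, 10), Add(301, Mul(4, I))) = Add(Rational(301, 10), Mul(Rational(2, 5), I))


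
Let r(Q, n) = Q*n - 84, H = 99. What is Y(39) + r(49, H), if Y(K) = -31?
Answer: 4736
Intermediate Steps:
r(Q, n) = -84 + Q*n
Y(39) + r(49, H) = -31 + (-84 + 49*99) = -31 + (-84 + 4851) = -31 + 4767 = 4736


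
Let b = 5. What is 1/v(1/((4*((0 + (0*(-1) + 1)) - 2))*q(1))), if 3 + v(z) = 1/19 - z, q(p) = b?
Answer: -380/1101 ≈ -0.34514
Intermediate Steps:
q(p) = 5
v(z) = -56/19 - z (v(z) = -3 + (1/19 - z) = -56/19 - z)
1/v(1/((4*((0 + (0*(-1) + 1)) - 2))*q(1))) = 1/(-56/19 - 1/((4*((0 + (0*(-1) + 1)) - 2))*5)) = 1/(-56/19 - 1/((4*((0 + (0 + 1)) - 2))*5)) = 1/(-56/19 - 1/((4*((0 + 1) - 2))*5)) = 1/(-56/19 - 1/((4*(1 - 2))*5)) = 1/(-56/19 - 1/((4*(-1))*5)) = 1/(-56/19 - 1/((-4*5))) = 1/(-56/19 - 1/(-20)) = 1/(-56/19 - 1*(-1/20)) = 1/(-56/19 + 1/20) = 1/(-1101/380) = -380/1101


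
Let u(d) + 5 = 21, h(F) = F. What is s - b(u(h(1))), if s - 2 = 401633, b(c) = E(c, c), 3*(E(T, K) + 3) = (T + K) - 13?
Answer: 1204895/3 ≈ 4.0163e+5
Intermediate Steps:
E(T, K) = -22/3 + K/3 + T/3 (E(T, K) = -3 + ((T + K) - 13)/3 = -3 + ((K + T) - 13)/3 = -3 + (-13 + K + T)/3 = -3 + (-13/3 + K/3 + T/3) = -22/3 + K/3 + T/3)
u(d) = 16 (u(d) = -5 + 21 = 16)
b(c) = -22/3 + 2*c/3 (b(c) = -22/3 + c/3 + c/3 = -22/3 + 2*c/3)
s = 401635 (s = 2 + 401633 = 401635)
s - b(u(h(1))) = 401635 - (-22/3 + (⅔)*16) = 401635 - (-22/3 + 32/3) = 401635 - 1*10/3 = 401635 - 10/3 = 1204895/3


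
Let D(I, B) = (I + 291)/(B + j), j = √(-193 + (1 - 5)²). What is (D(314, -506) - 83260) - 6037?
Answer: -22879358391/256213 - 605*I*√177/256213 ≈ -89298.0 - 0.031415*I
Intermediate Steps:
j = I*√177 (j = √(-193 + (-4)²) = √(-193 + 16) = √(-177) = I*√177 ≈ 13.304*I)
D(I, B) = (291 + I)/(B + I*√177) (D(I, B) = (I + 291)/(B + I*√177) = (291 + I)/(B + I*√177))
(D(314, -506) - 83260) - 6037 = ((291 + 314)/(-506 + I*√177) - 83260) - 6037 = (605/(-506 + I*√177) - 83260) - 6037 = (-83260 + 605/(-506 + I*√177)) - 6037 = -89297 + 605/(-506 + I*√177)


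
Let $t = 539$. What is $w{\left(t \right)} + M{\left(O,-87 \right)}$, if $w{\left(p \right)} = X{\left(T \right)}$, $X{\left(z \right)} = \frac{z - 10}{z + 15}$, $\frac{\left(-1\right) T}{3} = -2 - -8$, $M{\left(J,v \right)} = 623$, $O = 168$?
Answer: $\frac{1897}{3} \approx 632.33$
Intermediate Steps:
$T = -18$ ($T = - 3 \left(-2 - -8\right) = - 3 \left(-2 + 8\right) = \left(-3\right) 6 = -18$)
$X{\left(z \right)} = \frac{-10 + z}{15 + z}$
$w{\left(p \right)} = \frac{28}{3}$ ($w{\left(p \right)} = \frac{-10 - 18}{15 - 18} = \frac{1}{-3} \left(-28\right) = \left(- \frac{1}{3}\right) \left(-28\right) = \frac{28}{3}$)
$w{\left(t \right)} + M{\left(O,-87 \right)} = \frac{28}{3} + 623 = \frac{1897}{3}$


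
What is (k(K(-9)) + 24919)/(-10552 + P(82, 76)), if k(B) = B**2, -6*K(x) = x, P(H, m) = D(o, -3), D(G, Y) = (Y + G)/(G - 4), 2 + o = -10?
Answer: -398740/168817 ≈ -2.3620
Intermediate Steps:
o = -12 (o = -2 - 10 = -12)
D(G, Y) = (G + Y)/(-4 + G)
P(H, m) = 15/16 (P(H, m) = (-12 - 3)/(-4 - 12) = -15/(-16) = -1/16*(-15) = 15/16)
K(x) = -x/6
(k(K(-9)) + 24919)/(-10552 + P(82, 76)) = ((-1/6*(-9))**2 + 24919)/(-10552 + 15/16) = ((3/2)**2 + 24919)/(-168817/16) = (9/4 + 24919)*(-16/168817) = (99685/4)*(-16/168817) = -398740/168817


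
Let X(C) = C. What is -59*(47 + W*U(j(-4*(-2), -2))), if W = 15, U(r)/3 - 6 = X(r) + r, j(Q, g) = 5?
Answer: -45253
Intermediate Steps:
U(r) = 18 + 6*r (U(r) = 18 + 3*(r + r) = 18 + 3*(2*r) = 18 + 6*r)
-59*(47 + W*U(j(-4*(-2), -2))) = -59*(47 + 15*(18 + 6*5)) = -59*(47 + 15*(18 + 30)) = -59*(47 + 15*48) = -59*(47 + 720) = -59*767 = -45253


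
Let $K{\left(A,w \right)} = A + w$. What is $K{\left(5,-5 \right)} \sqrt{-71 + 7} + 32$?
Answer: $32$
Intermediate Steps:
$K{\left(5,-5 \right)} \sqrt{-71 + 7} + 32 = \left(5 - 5\right) \sqrt{-71 + 7} + 32 = 0 \sqrt{-64} + 32 = 0 \cdot 8 i + 32 = 0 + 32 = 32$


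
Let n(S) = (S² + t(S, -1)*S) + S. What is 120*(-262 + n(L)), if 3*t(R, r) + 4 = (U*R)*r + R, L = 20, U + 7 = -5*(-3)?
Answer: -96240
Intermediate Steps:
U = 8 (U = -7 - 5*(-3) = -7 + 15 = 8)
t(R, r) = -4/3 + R/3 + 8*R*r/3 (t(R, r) = -4/3 + ((8*R)*r + R)/3 = -4/3 + (8*R*r + R)/3 = -4/3 + (R + 8*R*r)/3 = -4/3 + (R/3 + 8*R*r/3) = -4/3 + R/3 + 8*R*r/3)
n(S) = S + S² + S*(-4/3 - 7*S/3) (n(S) = (S² + (-4/3 + S/3 + (8/3)*S*(-1))*S) + S = (S² + (-4/3 + S/3 - 8*S/3)*S) + S = (S² + (-4/3 - 7*S/3)*S) + S = (S² + S*(-4/3 - 7*S/3)) + S = S + S² + S*(-4/3 - 7*S/3))
120*(-262 + n(L)) = 120*(-262 + (⅓)*20*(-1 - 4*20)) = 120*(-262 + (⅓)*20*(-1 - 80)) = 120*(-262 + (⅓)*20*(-81)) = 120*(-262 - 540) = 120*(-802) = -96240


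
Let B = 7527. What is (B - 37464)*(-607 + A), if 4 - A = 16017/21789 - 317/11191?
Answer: 489663810805583/27093411 ≈ 1.8073e+7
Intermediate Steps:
A = 267674554/81280233 (A = 4 - (16017/21789 - 317/11191) = 4 - (16017*(1/21789) - 317*1/11191) = 4 - (5339/7263 - 317/11191) = 4 - 1*57446378/81280233 = 4 - 57446378/81280233 = 267674554/81280233 ≈ 3.2932)
(B - 37464)*(-607 + A) = (7527 - 37464)*(-607 + 267674554/81280233) = -29937*(-49069426877/81280233) = 489663810805583/27093411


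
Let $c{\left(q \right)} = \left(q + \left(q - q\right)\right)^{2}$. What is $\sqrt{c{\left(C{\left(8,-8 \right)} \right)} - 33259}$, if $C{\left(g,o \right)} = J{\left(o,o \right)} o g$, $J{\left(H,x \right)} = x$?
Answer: $\sqrt{228885} \approx 478.42$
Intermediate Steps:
$C{\left(g,o \right)} = g o^{2}$ ($C{\left(g,o \right)} = o o g = o^{2} g = g o^{2}$)
$c{\left(q \right)} = q^{2}$ ($c{\left(q \right)} = \left(q + 0\right)^{2} = q^{2}$)
$\sqrt{c{\left(C{\left(8,-8 \right)} \right)} - 33259} = \sqrt{\left(8 \left(-8\right)^{2}\right)^{2} - 33259} = \sqrt{\left(8 \cdot 64\right)^{2} - 33259} = \sqrt{512^{2} - 33259} = \sqrt{262144 - 33259} = \sqrt{228885}$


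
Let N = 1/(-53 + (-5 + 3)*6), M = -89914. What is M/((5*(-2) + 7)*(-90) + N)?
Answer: -5844410/17549 ≈ -333.03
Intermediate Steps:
N = -1/65 (N = 1/(-53 - 2*6) = 1/(-53 - 12) = 1/(-65) = -1/65 ≈ -0.015385)
M/((5*(-2) + 7)*(-90) + N) = -89914/((5*(-2) + 7)*(-90) - 1/65) = -89914/((-10 + 7)*(-90) - 1/65) = -89914/(-3*(-90) - 1/65) = -89914/(270 - 1/65) = -89914/17549/65 = -89914*65/17549 = -5844410/17549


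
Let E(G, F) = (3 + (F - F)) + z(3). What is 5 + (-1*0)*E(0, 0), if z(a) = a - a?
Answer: 5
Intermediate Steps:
z(a) = 0
E(G, F) = 3 (E(G, F) = (3 + (F - F)) + 0 = (3 + 0) + 0 = 3 + 0 = 3)
5 + (-1*0)*E(0, 0) = 5 - 1*0*3 = 5 + 0*3 = 5 + 0 = 5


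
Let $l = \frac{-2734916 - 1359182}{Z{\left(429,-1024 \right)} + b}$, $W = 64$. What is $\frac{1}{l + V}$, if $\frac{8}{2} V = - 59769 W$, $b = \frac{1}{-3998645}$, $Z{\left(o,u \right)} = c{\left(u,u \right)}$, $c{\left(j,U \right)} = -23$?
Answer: $- \frac{45984418}{35789660622467} \approx -1.2849 \cdot 10^{-6}$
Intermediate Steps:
$Z{\left(o,u \right)} = -23$
$b = - \frac{1}{3998645} \approx -2.5008 \cdot 10^{-7}$
$V = -956304$ ($V = \frac{\left(-59769\right) 64}{4} = \frac{1}{4} \left(-3825216\right) = -956304$)
$l = \frac{8185422248605}{45984418}$ ($l = \frac{-2734916 - 1359182}{-23 - \frac{1}{3998645}} = - \frac{4094098}{- \frac{91968836}{3998645}} = \left(-4094098\right) \left(- \frac{3998645}{91968836}\right) = \frac{8185422248605}{45984418} \approx 1.78 \cdot 10^{5}$)
$\frac{1}{l + V} = \frac{1}{\frac{8185422248605}{45984418} - 956304} = \frac{1}{- \frac{35789660622467}{45984418}} = - \frac{45984418}{35789660622467}$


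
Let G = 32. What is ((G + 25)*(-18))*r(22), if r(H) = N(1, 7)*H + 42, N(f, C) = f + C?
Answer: -223668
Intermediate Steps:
N(f, C) = C + f
r(H) = 42 + 8*H (r(H) = (7 + 1)*H + 42 = 8*H + 42 = 42 + 8*H)
((G + 25)*(-18))*r(22) = ((32 + 25)*(-18))*(42 + 8*22) = (57*(-18))*(42 + 176) = -1026*218 = -223668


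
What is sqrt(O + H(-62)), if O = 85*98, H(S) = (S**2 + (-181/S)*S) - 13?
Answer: 2*sqrt(2995) ≈ 109.45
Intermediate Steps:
H(S) = -194 + S**2 (H(S) = (S**2 - 181) - 13 = (-181 + S**2) - 13 = -194 + S**2)
O = 8330
sqrt(O + H(-62)) = sqrt(8330 + (-194 + (-62)**2)) = sqrt(8330 + (-194 + 3844)) = sqrt(8330 + 3650) = sqrt(11980) = 2*sqrt(2995)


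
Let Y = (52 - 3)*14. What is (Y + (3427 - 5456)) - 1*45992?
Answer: -47335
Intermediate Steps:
Y = 686 (Y = 49*14 = 686)
(Y + (3427 - 5456)) - 1*45992 = (686 + (3427 - 5456)) - 1*45992 = (686 - 2029) - 45992 = -1343 - 45992 = -47335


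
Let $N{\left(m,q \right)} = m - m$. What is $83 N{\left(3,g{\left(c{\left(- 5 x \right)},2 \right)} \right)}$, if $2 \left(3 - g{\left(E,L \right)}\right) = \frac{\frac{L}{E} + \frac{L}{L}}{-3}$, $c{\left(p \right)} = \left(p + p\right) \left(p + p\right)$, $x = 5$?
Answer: $0$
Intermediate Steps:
$c{\left(p \right)} = 4 p^{2}$ ($c{\left(p \right)} = 2 p 2 p = 4 p^{2}$)
$g{\left(E,L \right)} = \frac{19}{6} + \frac{L}{6 E}$ ($g{\left(E,L \right)} = 3 - \frac{\left(\frac{L}{E} + \frac{L}{L}\right) \frac{1}{-3}}{2} = 3 - \frac{\left(\frac{L}{E} + 1\right) \left(- \frac{1}{3}\right)}{2} = 3 - \frac{\left(1 + \frac{L}{E}\right) \left(- \frac{1}{3}\right)}{2} = 3 - \frac{- \frac{1}{3} - \frac{L}{3 E}}{2} = 3 + \left(\frac{1}{6} + \frac{L}{6 E}\right) = \frac{19}{6} + \frac{L}{6 E}$)
$N{\left(m,q \right)} = 0$
$83 N{\left(3,g{\left(c{\left(- 5 x \right)},2 \right)} \right)} = 83 \cdot 0 = 0$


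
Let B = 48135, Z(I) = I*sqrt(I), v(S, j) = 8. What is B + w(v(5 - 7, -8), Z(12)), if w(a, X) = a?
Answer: 48143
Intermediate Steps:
Z(I) = I**(3/2)
B + w(v(5 - 7, -8), Z(12)) = 48135 + 8 = 48143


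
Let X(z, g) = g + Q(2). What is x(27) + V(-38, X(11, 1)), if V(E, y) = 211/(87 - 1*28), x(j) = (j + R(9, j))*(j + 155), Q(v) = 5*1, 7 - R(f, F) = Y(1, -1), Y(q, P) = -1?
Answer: 376041/59 ≈ 6373.6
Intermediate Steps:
R(f, F) = 8 (R(f, F) = 7 - 1*(-1) = 7 + 1 = 8)
Q(v) = 5
X(z, g) = 5 + g (X(z, g) = g + 5 = 5 + g)
x(j) = (8 + j)*(155 + j) (x(j) = (j + 8)*(j + 155) = (8 + j)*(155 + j))
V(E, y) = 211/59 (V(E, y) = 211/(87 - 28) = 211/59)
x(27) + V(-38, X(11, 1)) = (1240 + 27² + 163*27) + 211/59 = (1240 + 729 + 4401) + 211/59 = 6370 + 211/59 = 376041/59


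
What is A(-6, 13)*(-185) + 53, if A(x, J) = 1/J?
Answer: 504/13 ≈ 38.769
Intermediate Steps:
A(-6, 13)*(-185) + 53 = -185/13 + 53 = 504/13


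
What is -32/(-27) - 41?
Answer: -1075/27 ≈ -39.815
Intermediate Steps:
-32/(-27) - 41 = -1/27*(-32) - 41 = 32/27 - 41 = -1075/27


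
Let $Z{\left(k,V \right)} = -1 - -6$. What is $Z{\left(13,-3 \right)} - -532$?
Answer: $537$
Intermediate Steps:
$Z{\left(k,V \right)} = 5$ ($Z{\left(k,V \right)} = -1 + 6 = 5$)
$Z{\left(13,-3 \right)} - -532 = 5 - -532 = 5 + 532 = 537$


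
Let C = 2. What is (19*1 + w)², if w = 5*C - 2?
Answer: 729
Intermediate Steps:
w = 8 (w = 5*2 - 2 = 10 - 2 = 8)
(19*1 + w)² = (19*1 + 8)² = (19 + 8)² = 27² = 729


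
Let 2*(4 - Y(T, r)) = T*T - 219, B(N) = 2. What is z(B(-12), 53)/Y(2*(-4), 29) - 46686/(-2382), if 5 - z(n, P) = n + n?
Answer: 1269097/64711 ≈ 19.612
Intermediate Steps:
z(n, P) = 5 - 2*n (z(n, P) = 5 - (n + n) = 5 - 2*n)
Y(T, r) = 227/2 - T²/2 (Y(T, r) = 4 - (T*T - 219)/2 = 4 - (T² - 219)/2 = 4 - (-219 + T²)/2 = 4 + (219/2 - T²/2) = 227/2 - T²/2)
z(B(-12), 53)/Y(2*(-4), 29) - 46686/(-2382) = (5 - 2*2)/(227/2 - (2*(-4))²/2) - 46686/(-2382) = (5 - 4)/(227/2 - ½*(-8)²) - 46686*(-1/2382) = 1/(227/2 - ½*64) + 7781/397 = 1/(227/2 - 32) + 7781/397 = 1/(163/2) + 7781/397 = 1*(2/163) + 7781/397 = 2/163 + 7781/397 = 1269097/64711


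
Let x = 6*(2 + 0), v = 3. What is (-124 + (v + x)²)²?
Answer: 10201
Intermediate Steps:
x = 12 (x = 6*2 = 12)
(-124 + (v + x)²)² = (-124 + (3 + 12)²)² = (-124 + 15²)² = (-124 + 225)² = 101² = 10201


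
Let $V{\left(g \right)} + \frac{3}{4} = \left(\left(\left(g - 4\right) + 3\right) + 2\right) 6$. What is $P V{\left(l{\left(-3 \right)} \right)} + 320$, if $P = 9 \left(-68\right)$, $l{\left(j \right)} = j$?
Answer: $8123$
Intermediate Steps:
$V{\left(g \right)} = \frac{21}{4} + 6 g$ ($V{\left(g \right)} = - \frac{3}{4} + \left(\left(\left(g - 4\right) + 3\right) + 2\right) 6 = - \frac{3}{4} + \left(\left(\left(-4 + g\right) + 3\right) + 2\right) 6 = - \frac{3}{4} + \left(\left(-1 + g\right) + 2\right) 6 = - \frac{3}{4} + \left(1 + g\right) 6 = - \frac{3}{4} + \left(6 + 6 g\right) = \frac{21}{4} + 6 g$)
$P = -612$
$P V{\left(l{\left(-3 \right)} \right)} + 320 = - 612 \left(\frac{21}{4} + 6 \left(-3\right)\right) + 320 = - 612 \left(\frac{21}{4} - 18\right) + 320 = \left(-612\right) \left(- \frac{51}{4}\right) + 320 = 7803 + 320 = 8123$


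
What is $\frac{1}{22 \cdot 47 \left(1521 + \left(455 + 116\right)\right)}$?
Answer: $\frac{1}{2163128} \approx 4.6229 \cdot 10^{-7}$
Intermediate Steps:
$\frac{1}{22 \cdot 47 \left(1521 + \left(455 + 116\right)\right)} = \frac{1}{1034 \left(1521 + 571\right)} = \frac{1}{1034 \cdot 2092} = \frac{1}{2163128}$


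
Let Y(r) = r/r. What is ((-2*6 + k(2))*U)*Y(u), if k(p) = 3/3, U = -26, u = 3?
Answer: 286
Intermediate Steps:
Y(r) = 1
k(p) = 1 (k(p) = 3*(1/3) = 1)
((-2*6 + k(2))*U)*Y(u) = ((-2*6 + 1)*(-26))*1 = ((-12 + 1)*(-26))*1 = -11*(-26)*1 = 286*1 = 286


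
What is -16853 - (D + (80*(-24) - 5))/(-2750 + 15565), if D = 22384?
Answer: -215991654/12815 ≈ -16855.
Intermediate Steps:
-16853 - (D + (80*(-24) - 5))/(-2750 + 15565) = -16853 - (22384 + (80*(-24) - 5))/(-2750 + 15565) = -16853 - (22384 + (-1920 - 5))/12815 = -16853 - (22384 - 1925)/12815 = -16853 - 20459/12815 = -215991654/12815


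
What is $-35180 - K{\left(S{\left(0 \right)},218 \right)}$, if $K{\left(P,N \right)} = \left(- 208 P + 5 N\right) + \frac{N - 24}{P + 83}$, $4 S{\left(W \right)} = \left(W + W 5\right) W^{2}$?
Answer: $- \frac{3010604}{83} \approx -36272.0$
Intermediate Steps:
$S{\left(W \right)} = \frac{3 W^{3}}{2}$ ($S{\left(W \right)} = \frac{\left(W + W 5\right) W^{2}}{4} = \frac{\left(W + 5 W\right) W^{2}}{4} = \frac{6 W W^{2}}{4} = \frac{6 W^{3}}{4} = \frac{3 W^{3}}{2}$)
$K{\left(P,N \right)} = - 208 P + 5 N + \frac{-24 + N}{83 + P}$ ($K{\left(P,N \right)} = \left(- 208 P + 5 N\right) + \frac{-24 + N}{83 + P} = - 208 P + 5 N + \frac{-24 + N}{83 + P}$)
$-35180 - K{\left(S{\left(0 \right)},218 \right)} = -35180 - \frac{-24 - 17264 \frac{3 \cdot 0^{3}}{2} - 208 \left(\frac{3 \cdot 0^{3}}{2}\right)^{2} + 416 \cdot 218 + 5 \cdot 218 \frac{3 \cdot 0^{3}}{2}}{83 + \frac{3 \cdot 0^{3}}{2}} = -35180 - \frac{-24 - 17264 \cdot \frac{3}{2} \cdot 0 - 208 \left(\frac{3}{2} \cdot 0\right)^{2} + 90688 + 5 \cdot 218 \cdot \frac{3}{2} \cdot 0}{83 + \frac{3}{2} \cdot 0} = -35180 - \frac{-24 - 0 - 208 \cdot 0^{2} + 90688 + 5 \cdot 218 \cdot 0}{83 + 0} = -35180 - \frac{-24 + 0 - 0 + 90688 + 0}{83} = -35180 - \frac{-24 + 0 + 0 + 90688 + 0}{83} = -35180 - \frac{1}{83} \cdot 90664 = -35180 - \frac{90664}{83} = - \frac{3010604}{83}$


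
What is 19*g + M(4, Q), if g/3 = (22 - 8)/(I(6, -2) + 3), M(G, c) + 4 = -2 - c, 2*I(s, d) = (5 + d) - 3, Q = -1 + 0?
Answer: 261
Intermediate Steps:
Q = -1
I(s, d) = 1 + d/2 (I(s, d) = ((5 + d) - 3)/2 = (2 + d)/2 = 1 + d/2)
M(G, c) = -6 - c (M(G, c) = -4 + (-2 - c) = -6 - c)
g = 14 (g = 3*((22 - 8)/((1 + (1/2)*(-2)) + 3)) = 3*(14/((1 - 1) + 3)) = 3*(14/(0 + 3)) = 3*(14/3) = 14)
19*g + M(4, Q) = 19*14 + (-6 - 1*(-1)) = 266 + (-6 + 1) = 266 - 5 = 261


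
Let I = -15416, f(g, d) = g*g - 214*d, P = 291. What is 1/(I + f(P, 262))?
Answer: 1/13197 ≈ 7.5775e-5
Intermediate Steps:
f(g, d) = g² - 214*d
1/(I + f(P, 262)) = 1/(-15416 + (291² - 214*262)) = 1/(-15416 + (84681 - 56068)) = 1/(-15416 + 28613) = 1/13197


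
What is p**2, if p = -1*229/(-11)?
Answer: 52441/121 ≈ 433.40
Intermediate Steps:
p = 229/11 (p = -229*(-1/11) = 229/11 ≈ 20.818)
p**2 = (229/11)**2 = 52441/121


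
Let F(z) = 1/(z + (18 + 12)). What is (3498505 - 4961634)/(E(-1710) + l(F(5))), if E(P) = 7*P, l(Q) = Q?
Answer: 51209515/418949 ≈ 122.23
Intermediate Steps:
F(z) = 1/(30 + z) (F(z) = 1/(z + 30) = 1/(30 + z))
(3498505 - 4961634)/(E(-1710) + l(F(5))) = (3498505 - 4961634)/(7*(-1710) + 1/(30 + 5)) = -1463129/(-11970 + 1/35) = -1463129/(-418949/35) = -1463129*(-35/418949) = 51209515/418949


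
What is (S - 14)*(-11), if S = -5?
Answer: 209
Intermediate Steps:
(S - 14)*(-11) = (-5 - 14)*(-11) = -19*(-11) = 209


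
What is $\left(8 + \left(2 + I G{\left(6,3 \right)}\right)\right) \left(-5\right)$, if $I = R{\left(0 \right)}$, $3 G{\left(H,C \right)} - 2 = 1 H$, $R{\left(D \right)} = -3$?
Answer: $-10$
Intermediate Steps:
$G{\left(H,C \right)} = \frac{2}{3} + \frac{H}{3}$ ($G{\left(H,C \right)} = \frac{2}{3} + \frac{1 H}{3} = \frac{2}{3} + \frac{H}{3}$)
$I = -3$
$\left(8 + \left(2 + I G{\left(6,3 \right)}\right)\right) \left(-5\right) = \left(8 + \left(2 - 3 \left(\frac{2}{3} + \frac{1}{3} \cdot 6\right)\right)\right) \left(-5\right) = \left(8 + \left(2 - 3 \left(\frac{2}{3} + 2\right)\right)\right) \left(-5\right) = \left(8 + \left(2 - 8\right)\right) \left(-5\right) = \left(8 - 6\right) \left(-5\right) = 2 \left(-5\right) = -10$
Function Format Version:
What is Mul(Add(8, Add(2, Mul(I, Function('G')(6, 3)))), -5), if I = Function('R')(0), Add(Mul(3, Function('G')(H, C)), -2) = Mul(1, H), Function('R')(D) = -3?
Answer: -10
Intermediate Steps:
Function('G')(H, C) = Add(Rational(2, 3), Mul(Rational(1, 3), H)) (Function('G')(H, C) = Add(Rational(2, 3), Mul(Rational(1, 3), Mul(1, H))) = Add(Rational(2, 3), Mul(Rational(1, 3), H)))
I = -3
Mul(Add(8, Add(2, Mul(I, Function('G')(6, 3)))), -5) = Mul(Add(8, Add(2, Mul(-3, Add(Rational(2, 3), Mul(Rational(1, 3), 6))))), -5) = Mul(Add(8, Add(2, Mul(-3, Add(Rational(2, 3), 2)))), -5) = Mul(Add(8, Add(2, Mul(-3, Rational(8, 3)))), -5) = Mul(Add(8, Add(2, -8)), -5) = Mul(Add(8, -6), -5) = Mul(2, -5) = -10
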